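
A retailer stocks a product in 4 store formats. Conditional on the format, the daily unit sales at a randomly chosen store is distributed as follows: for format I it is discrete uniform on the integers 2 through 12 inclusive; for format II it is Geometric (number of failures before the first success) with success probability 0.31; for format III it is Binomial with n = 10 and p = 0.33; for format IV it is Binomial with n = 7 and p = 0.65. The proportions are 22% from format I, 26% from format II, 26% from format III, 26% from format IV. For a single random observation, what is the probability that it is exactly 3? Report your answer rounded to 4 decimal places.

0.1519

Conditional on each format, P(X = 3): I: 0.0909091; II: 0.101838; III: 0.261365; IV: 0.144238.
By total probability, P(X = 3) = 0.22·0.0909091 + 0.26·0.101838 + 0.26·0.261365 + 0.26·0.144238 = 0.151935.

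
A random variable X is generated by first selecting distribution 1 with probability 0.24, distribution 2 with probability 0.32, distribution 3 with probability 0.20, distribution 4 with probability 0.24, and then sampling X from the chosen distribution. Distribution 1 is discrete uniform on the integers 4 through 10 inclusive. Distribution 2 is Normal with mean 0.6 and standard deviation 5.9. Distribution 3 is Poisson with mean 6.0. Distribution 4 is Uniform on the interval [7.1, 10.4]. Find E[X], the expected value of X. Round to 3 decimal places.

Component means — 1: 7; 2: 0.6; 3: 6; 4: 8.75.
E[X] = 0.24·7 + 0.32·0.6 + 0.2·6 + 0.24·8.75 = 5.172.

5.172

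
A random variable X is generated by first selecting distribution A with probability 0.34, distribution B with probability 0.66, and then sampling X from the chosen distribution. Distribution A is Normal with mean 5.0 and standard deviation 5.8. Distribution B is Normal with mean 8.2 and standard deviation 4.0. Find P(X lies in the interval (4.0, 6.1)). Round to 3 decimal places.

Conditional on each component, P(4.0 < X < 6.1): A: 0.143654; B: 0.152933.
By total probability, P(4.0 < X < 6.1) = 0.34·0.143654 + 0.66·0.152933 = 0.149778.

0.150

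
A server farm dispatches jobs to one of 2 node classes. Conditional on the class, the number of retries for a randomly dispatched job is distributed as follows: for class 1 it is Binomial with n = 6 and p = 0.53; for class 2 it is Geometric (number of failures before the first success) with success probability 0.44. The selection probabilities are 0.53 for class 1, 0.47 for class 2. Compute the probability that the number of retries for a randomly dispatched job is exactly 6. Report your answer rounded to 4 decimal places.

0.0181

Conditional on each class, P(X = 6): 1: 0.0221644; 2: 0.01357.
By total probability, P(X = 6) = 0.53·0.0221644 + 0.47·0.01357 = 0.018125.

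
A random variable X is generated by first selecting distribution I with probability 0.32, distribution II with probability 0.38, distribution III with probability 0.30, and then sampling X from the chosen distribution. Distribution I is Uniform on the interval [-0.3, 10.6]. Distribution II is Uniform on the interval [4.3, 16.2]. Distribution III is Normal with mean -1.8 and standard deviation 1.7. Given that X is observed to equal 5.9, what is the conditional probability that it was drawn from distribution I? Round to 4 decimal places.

0.4790

Likelihoods f(5.9 | ·): I: 0.0917431; II: 0.0840336; III: 8.23306e-06.
Posterior ∝ prior × likelihood. Numerator for I: 0.32·0.0917431 = 0.0293578.
Normalizing constant: 0.32·0.0917431 + 0.38·0.0840336 + 0.3·8.23306e-06 = 0.061293.
P(I | observation) = 0.0293578 / 0.061293 = 0.478974.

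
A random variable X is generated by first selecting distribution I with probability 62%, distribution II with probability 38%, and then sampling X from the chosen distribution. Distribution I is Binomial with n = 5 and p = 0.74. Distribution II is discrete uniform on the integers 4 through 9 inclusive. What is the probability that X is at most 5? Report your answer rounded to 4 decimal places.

Conditional on each component, P(X ≤ 5): I: 1; II: 0.333333.
By total probability, P(X ≤ 5) = 0.62·1 + 0.38·0.333333 = 0.746667.

0.7467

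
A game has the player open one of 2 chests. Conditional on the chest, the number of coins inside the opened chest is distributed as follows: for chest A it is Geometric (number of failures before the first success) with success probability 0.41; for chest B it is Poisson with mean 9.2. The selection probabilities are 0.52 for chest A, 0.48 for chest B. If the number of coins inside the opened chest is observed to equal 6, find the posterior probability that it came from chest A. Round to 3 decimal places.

Likelihoods P(X=6 | ·): A: 0.017294; B: 0.0850913.
Posterior ∝ prior × likelihood. Numerator for A: 0.52·0.017294 = 0.00899289.
Normalizing constant: 0.52·0.017294 + 0.48·0.0850913 = 0.0498367.
P(A | observation) = 0.00899289 / 0.0498367 = 0.180447.

0.180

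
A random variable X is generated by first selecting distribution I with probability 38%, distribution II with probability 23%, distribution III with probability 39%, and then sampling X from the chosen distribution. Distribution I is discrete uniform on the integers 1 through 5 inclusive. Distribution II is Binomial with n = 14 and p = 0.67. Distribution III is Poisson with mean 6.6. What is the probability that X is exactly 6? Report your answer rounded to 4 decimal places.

Conditional on each component, P(X = 6): I: 0; II: 0.0382046; III: 0.156166.
By total probability, P(X = 6) = 0.38·0 + 0.23·0.0382046 + 0.39·0.156166 = 0.0696919.

0.0697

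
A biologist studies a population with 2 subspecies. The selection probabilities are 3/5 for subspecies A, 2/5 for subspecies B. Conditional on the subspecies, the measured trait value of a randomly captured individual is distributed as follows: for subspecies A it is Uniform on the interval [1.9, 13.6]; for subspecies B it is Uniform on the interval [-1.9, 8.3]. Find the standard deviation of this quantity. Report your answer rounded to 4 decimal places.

Per component, A: μ=7.75, E[X²]=71.47; B: μ=3.2, E[X²]=18.91.
E[X] = 0.6·7.75 + 0.4·3.2 = 5.93.
E[X²] = 0.6·71.47 + 0.4·18.91 = 50.446.
Var(X) = E[X²] − (E[X])² = 50.446 − 35.1649 = 15.2811.
SD(X) = √15.2811 = 3.9091.

3.9091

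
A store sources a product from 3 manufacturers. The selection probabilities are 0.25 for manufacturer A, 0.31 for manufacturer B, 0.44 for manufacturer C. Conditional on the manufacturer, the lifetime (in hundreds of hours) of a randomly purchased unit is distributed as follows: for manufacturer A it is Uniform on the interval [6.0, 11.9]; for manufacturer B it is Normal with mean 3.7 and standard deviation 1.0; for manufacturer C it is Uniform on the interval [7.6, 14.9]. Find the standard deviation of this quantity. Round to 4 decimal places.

Per component, A: μ=8.95, E[X²]=83.0033; B: μ=3.7, E[X²]=14.69; C: μ=11.25, E[X²]=131.003.
E[X] = 0.25·8.95 + 0.31·3.7 + 0.44·11.25 = 8.3345.
E[X²] = 0.25·83.0033 + 0.31·14.69 + 0.44·131.003 = 82.9462.
Var(X) = E[X²] − (E[X])² = 82.9462 − 69.4639 = 13.4823.
SD(X) = √13.4823 = 3.67183.

3.6718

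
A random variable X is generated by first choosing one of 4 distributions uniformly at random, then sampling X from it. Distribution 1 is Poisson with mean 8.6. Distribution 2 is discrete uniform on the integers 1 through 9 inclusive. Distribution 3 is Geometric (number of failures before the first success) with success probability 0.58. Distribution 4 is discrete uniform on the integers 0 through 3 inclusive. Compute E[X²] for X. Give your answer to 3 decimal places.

For each component E[X²] = Var + (mean)², giving 1: 82.56; 2: 31.6667; 3: 1.77289; 4: 3.5.
Overall E[X²] = 0.25·82.56 + 0.25·31.6667 + 0.25·1.77289 + 0.25·3.5 = 29.8749.

29.875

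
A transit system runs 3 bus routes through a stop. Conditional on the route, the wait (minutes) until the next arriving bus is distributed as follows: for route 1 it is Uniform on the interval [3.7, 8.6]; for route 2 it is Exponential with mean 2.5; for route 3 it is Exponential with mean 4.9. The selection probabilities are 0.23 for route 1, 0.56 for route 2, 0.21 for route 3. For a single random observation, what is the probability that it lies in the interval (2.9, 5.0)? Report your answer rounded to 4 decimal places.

0.2013

Conditional on each route, P(2.9 < X < 5.0): 1: 0.265306; 2: 0.178151; 3: 0.192862.
By total probability, P(2.9 < X < 5.0) = 0.23·0.265306 + 0.56·0.178151 + 0.21·0.192862 = 0.201286.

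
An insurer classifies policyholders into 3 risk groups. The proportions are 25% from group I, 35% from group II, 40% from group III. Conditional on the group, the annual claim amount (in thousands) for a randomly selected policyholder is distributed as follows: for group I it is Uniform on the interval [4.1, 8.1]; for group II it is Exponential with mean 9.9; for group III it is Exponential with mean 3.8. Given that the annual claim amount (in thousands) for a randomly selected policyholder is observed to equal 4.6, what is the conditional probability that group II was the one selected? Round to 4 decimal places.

0.1914

Likelihoods f(4.6 | ·): I: 0.25; II: 0.0634704; III: 0.0784317.
Posterior ∝ prior × likelihood. Numerator for II: 0.35·0.0634704 = 0.0222146.
Normalizing constant: 0.25·0.25 + 0.35·0.0634704 + 0.4·0.0784317 = 0.116087.
P(II | observation) = 0.0222146 / 0.116087 = 0.191362.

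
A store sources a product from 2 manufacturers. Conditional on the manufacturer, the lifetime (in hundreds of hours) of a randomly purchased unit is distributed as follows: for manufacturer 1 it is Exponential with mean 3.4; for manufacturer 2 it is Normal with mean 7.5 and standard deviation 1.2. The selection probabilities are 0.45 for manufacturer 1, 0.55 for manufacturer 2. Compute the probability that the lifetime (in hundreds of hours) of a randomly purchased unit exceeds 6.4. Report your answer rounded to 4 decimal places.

0.5197

Conditional on each manufacturer, P(X > 6.4): 1: 0.152231; 2: 0.820341.
By total probability, P(X > 6.4) = 0.45·0.152231 + 0.55·0.820341 = 0.519692.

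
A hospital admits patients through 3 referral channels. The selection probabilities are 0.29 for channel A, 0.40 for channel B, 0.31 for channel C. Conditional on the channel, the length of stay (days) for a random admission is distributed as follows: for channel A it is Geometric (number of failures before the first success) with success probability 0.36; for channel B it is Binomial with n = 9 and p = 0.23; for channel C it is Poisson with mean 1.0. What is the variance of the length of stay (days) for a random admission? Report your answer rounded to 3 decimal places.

Per component, A: μ=1.77778, E[X²]=8.09877; B: μ=2.07, E[X²]=5.8788; C: μ=1, E[X²]=2.
E[X] = 0.29·1.77778 + 0.4·2.07 + 0.31·1 = 1.65356.
E[X²] = 0.29·8.09877 + 0.4·5.8788 + 0.31·2 = 5.32016.
Var(X) = E[X²] − (E[X])² = 5.32016 − 2.73425 = 2.58592.

2.586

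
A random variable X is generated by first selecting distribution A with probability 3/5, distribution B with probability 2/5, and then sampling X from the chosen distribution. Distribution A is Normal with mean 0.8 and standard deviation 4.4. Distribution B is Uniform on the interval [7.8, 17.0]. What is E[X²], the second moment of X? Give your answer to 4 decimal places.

76.3253

For each component E[X²] = Var + (mean)², giving A: 20; B: 160.813.
Overall E[X²] = 0.6·20 + 0.4·160.813 = 76.3253.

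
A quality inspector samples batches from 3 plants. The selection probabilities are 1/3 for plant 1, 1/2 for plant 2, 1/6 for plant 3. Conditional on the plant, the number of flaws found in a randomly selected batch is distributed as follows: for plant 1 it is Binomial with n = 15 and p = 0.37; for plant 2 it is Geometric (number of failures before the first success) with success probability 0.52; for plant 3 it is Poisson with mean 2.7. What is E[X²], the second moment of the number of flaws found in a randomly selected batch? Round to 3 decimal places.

For each component E[X²] = Var + (mean)², giving 1: 34.299; 2: 2.62722; 3: 9.99.
Overall E[X²] = 0.333333·34.299 + 0.5·2.62722 + 0.166667·9.99 = 14.4116.

14.412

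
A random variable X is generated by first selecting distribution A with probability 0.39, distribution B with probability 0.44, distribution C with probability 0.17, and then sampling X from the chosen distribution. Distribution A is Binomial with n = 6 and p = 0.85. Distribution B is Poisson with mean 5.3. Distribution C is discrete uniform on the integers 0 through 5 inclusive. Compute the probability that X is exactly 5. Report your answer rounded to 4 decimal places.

0.2606

Conditional on each component, P(X = 5): A: 0.399335; B: 0.173955; C: 0.166667.
By total probability, P(X = 5) = 0.39·0.399335 + 0.44·0.173955 + 0.17·0.166667 = 0.260614.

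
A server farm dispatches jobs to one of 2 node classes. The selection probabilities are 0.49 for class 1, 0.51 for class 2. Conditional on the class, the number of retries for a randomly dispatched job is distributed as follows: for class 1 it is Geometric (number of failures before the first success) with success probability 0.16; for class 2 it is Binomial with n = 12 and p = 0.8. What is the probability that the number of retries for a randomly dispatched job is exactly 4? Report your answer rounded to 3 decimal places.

Conditional on each class, P(X = 4): 1: 0.0796594; 2: 0.000519045.
By total probability, P(X = 4) = 0.49·0.0796594 + 0.51·0.000519045 = 0.0392978.

0.039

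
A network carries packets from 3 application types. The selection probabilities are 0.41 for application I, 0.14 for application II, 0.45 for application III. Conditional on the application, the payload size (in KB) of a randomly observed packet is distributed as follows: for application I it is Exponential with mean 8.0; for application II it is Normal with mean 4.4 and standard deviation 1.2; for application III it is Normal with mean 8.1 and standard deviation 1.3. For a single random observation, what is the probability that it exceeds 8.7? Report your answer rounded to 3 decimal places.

0.283

Conditional on each application, P(X > 8.7): I: 0.337058; II: 0.000169619; III: 0.322206.
By total probability, P(X > 8.7) = 0.41·0.337058 + 0.14·0.000169619 + 0.45·0.322206 = 0.28321.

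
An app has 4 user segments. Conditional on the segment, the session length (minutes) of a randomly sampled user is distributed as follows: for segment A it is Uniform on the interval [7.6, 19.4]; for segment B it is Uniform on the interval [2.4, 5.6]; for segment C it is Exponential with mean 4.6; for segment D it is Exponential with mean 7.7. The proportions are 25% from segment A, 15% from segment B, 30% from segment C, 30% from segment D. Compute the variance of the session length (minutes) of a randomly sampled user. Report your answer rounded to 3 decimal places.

40.509

Per component, A: μ=13.5, E[X²]=193.853; B: μ=4, E[X²]=16.8533; C: μ=4.6, E[X²]=42.32; D: μ=7.7, E[X²]=118.58.
E[X] = 0.25·13.5 + 0.15·4 + 0.3·4.6 + 0.3·7.7 = 7.665.
E[X²] = 0.25·193.853 + 0.15·16.8533 + 0.3·42.32 + 0.3·118.58 = 99.2613.
Var(X) = E[X²] − (E[X])² = 99.2613 − 58.7522 = 40.5091.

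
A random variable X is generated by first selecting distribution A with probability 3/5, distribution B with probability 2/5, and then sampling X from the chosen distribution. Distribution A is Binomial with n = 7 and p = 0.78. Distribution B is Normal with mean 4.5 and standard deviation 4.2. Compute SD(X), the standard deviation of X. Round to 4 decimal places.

Per component, A: μ=5.46, E[X²]=31.0128; B: μ=4.5, E[X²]=37.89.
E[X] = 0.6·5.46 + 0.4·4.5 = 5.076.
E[X²] = 0.6·31.0128 + 0.4·37.89 = 33.7637.
Var(X) = E[X²] − (E[X])² = 33.7637 − 25.7658 = 7.9979.
SD(X) = √7.9979 = 2.82806.

2.8281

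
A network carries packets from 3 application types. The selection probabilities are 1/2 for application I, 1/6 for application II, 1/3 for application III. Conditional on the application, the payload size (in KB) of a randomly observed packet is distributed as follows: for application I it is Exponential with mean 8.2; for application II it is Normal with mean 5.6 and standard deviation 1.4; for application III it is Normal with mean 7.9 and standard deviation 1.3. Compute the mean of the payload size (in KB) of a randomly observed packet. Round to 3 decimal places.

Component means — I: 8.2; II: 5.6; III: 7.9.
E[X] = 0.5·8.2 + 0.166667·5.6 + 0.333333·7.9 = 7.66667.

7.667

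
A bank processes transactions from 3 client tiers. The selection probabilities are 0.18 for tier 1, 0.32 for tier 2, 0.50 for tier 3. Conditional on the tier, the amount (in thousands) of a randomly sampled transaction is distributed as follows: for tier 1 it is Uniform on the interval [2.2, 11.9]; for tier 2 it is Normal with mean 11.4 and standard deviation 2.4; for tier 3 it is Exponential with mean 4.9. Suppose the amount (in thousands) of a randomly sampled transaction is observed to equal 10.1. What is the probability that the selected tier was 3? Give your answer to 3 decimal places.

0.168

Likelihoods f(10.1 | ·): 1: 0.103093; 2: 0.143545; 3: 0.0259792.
Posterior ∝ prior × likelihood. Numerator for 3: 0.5·0.0259792 = 0.0129896.
Normalizing constant: 0.18·0.103093 + 0.32·0.143545 + 0.5·0.0259792 = 0.0774806.
P(3 | observation) = 0.0129896 / 0.0774806 = 0.16765.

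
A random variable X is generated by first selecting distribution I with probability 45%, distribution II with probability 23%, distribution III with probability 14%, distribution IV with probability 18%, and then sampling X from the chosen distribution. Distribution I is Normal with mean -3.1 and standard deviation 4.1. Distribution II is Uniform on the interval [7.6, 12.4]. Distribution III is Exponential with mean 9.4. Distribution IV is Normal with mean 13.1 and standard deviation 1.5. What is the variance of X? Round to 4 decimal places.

70.3990

Per component, I: μ=-3.1, E[X²]=26.42; II: μ=10, E[X²]=101.92; III: μ=9.4, E[X²]=176.72; IV: μ=13.1, E[X²]=173.86.
E[X] = 0.45·-3.1 + 0.23·10 + 0.14·9.4 + 0.18·13.1 = 4.579.
E[X²] = 0.45·26.42 + 0.23·101.92 + 0.14·176.72 + 0.18·173.86 = 91.3662.
Var(X) = E[X²] − (E[X])² = 91.3662 − 20.9672 = 70.399.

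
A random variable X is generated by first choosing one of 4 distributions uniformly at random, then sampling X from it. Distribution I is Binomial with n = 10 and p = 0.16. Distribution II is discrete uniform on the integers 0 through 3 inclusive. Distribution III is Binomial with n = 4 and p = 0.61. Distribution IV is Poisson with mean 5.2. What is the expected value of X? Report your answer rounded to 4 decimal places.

2.6850

Component means — I: 1.6; II: 1.5; III: 2.44; IV: 5.2.
E[X] = 0.25·1.6 + 0.25·1.5 + 0.25·2.44 + 0.25·5.2 = 2.685.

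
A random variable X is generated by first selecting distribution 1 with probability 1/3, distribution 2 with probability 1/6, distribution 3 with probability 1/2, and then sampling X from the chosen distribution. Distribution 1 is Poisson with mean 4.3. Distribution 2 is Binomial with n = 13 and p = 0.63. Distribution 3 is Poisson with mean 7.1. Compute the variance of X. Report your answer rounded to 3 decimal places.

7.735

Per component, 1: μ=4.3, E[X²]=22.79; 2: μ=8.19, E[X²]=70.1064; 3: μ=7.1, E[X²]=57.51.
E[X] = 0.333333·4.3 + 0.166667·8.19 + 0.5·7.1 = 6.34833.
E[X²] = 0.333333·22.79 + 0.166667·70.1064 + 0.5·57.51 = 48.0361.
Var(X) = E[X²] − (E[X])² = 48.0361 − 40.3013 = 7.73473.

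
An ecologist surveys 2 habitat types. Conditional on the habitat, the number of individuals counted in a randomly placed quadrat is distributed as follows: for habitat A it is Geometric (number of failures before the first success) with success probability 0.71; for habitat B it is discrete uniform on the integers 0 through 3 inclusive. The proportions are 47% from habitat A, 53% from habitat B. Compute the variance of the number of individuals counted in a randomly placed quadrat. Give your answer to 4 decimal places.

1.2297

Per component, A: μ=0.408451, E[X²]=0.742115; B: μ=1.5, E[X²]=3.5.
E[X] = 0.47·0.408451 + 0.53·1.5 = 0.986972.
E[X²] = 0.47·0.742115 + 0.53·3.5 = 2.20379.
Var(X) = E[X²] − (E[X])² = 2.20379 − 0.974113 = 1.22968.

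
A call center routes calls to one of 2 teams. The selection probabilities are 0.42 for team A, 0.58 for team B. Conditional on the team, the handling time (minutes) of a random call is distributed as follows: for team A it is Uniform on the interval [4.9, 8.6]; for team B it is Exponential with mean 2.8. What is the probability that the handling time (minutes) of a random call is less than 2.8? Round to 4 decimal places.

0.3666

Conditional on each team, P(X < 2.8): A: 0; B: 0.632121.
By total probability, P(X < 2.8) = 0.42·0 + 0.58·0.632121 = 0.36663.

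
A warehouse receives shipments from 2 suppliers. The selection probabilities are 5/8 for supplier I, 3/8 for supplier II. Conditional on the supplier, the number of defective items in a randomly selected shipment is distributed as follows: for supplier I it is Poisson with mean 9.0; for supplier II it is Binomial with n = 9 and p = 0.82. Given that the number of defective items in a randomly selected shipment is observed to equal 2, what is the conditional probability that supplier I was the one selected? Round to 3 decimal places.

0.983

Likelihoods P(X=2 | ·): I: 0.0049981; II: 0.000148196.
Posterior ∝ prior × likelihood. Numerator for I: 0.625·0.0049981 = 0.00312381.
Normalizing constant: 0.625·0.0049981 + 0.375·0.000148196 = 0.00317938.
P(I | observation) = 0.00312381 / 0.00317938 = 0.982521.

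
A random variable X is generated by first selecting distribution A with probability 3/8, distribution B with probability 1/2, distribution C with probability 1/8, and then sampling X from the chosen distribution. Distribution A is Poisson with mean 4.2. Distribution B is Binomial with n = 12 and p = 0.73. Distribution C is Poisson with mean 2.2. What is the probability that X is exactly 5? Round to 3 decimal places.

0.076

Conditional on each component, P(X = 5): A: 0.163316; B: 0.0171746; C: 0.0475866.
By total probability, P(X = 5) = 0.375·0.163316 + 0.5·0.0171746 + 0.125·0.0475866 = 0.0757791.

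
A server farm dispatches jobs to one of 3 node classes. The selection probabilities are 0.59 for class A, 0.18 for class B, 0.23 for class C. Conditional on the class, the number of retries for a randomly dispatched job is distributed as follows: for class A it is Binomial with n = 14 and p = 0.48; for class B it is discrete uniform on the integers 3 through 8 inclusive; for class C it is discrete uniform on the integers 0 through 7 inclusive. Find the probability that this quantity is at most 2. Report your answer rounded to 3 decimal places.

Conditional on each class, P(X ≤ 2): A: 0.00966686; B: 0; C: 0.375.
By total probability, P(X ≤ 2) = 0.59·0.00966686 + 0.18·0 + 0.23·0.375 = 0.0919534.

0.092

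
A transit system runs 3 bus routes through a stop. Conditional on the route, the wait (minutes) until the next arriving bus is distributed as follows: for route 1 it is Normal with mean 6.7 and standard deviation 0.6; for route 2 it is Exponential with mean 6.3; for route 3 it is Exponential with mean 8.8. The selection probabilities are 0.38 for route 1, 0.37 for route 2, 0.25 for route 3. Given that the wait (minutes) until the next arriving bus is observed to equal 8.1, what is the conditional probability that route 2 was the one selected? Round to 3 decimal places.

0.368

Likelihoods f(8.1 | ·): 1: 0.0437031; 2: 0.0438814; 3: 0.0452657.
Posterior ∝ prior × likelihood. Numerator for 2: 0.37·0.0438814 = 0.0162361.
Normalizing constant: 0.38·0.0437031 + 0.37·0.0438814 + 0.25·0.0452657 = 0.0441597.
P(2 | observation) = 0.0162361 / 0.0441597 = 0.367668.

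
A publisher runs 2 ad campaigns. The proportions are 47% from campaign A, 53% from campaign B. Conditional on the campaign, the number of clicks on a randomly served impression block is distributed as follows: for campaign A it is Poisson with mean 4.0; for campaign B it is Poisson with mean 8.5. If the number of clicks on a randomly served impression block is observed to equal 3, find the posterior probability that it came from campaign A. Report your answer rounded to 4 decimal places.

Likelihoods P(X=3 | ·): A: 0.195367; B: 0.0208258.
Posterior ∝ prior × likelihood. Numerator for A: 0.47·0.195367 = 0.0918224.
Normalizing constant: 0.47·0.195367 + 0.53·0.0208258 = 0.10286.
P(A | observation) = 0.0918224 / 0.10286 = 0.892692.

0.8927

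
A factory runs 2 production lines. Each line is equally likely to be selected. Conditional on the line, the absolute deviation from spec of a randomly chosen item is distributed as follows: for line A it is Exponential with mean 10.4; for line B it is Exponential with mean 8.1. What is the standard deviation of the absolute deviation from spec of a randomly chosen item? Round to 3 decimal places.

9.392

Per component, A: μ=10.4, E[X²]=216.32; B: μ=8.1, E[X²]=131.22.
E[X] = 0.5·10.4 + 0.5·8.1 = 9.25.
E[X²] = 0.5·216.32 + 0.5·131.22 = 173.77.
Var(X) = E[X²] − (E[X])² = 173.77 − 85.5625 = 88.2075.
SD(X) = √88.2075 = 9.39188.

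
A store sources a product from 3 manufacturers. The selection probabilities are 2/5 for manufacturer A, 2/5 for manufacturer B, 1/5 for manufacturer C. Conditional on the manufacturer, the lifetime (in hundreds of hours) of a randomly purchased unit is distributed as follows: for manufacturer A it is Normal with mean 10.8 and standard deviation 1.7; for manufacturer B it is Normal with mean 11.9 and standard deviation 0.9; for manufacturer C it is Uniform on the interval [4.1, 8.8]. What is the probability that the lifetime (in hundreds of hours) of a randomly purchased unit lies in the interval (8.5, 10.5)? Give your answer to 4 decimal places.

Conditional on each manufacturer, P(8.5 < X < 10.5): A: 0.341925; B: 0.0598278; C: 0.0638298.
By total probability, P(8.5 < X < 10.5) = 0.4·0.341925 + 0.4·0.0598278 + 0.2·0.0638298 = 0.173467.

0.1735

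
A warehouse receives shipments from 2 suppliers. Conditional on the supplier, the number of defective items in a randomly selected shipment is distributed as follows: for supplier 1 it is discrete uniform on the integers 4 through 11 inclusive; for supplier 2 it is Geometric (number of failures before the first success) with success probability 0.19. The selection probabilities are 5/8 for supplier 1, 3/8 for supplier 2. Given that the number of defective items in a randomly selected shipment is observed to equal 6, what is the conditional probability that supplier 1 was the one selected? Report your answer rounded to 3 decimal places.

Likelihoods P(X=6 | ·): 1: 0.125; 2: 0.0536616.
Posterior ∝ prior × likelihood. Numerator for 1: 0.625·0.125 = 0.078125.
Normalizing constant: 0.625·0.125 + 0.375·0.0536616 = 0.0982481.
P(1 | observation) = 0.078125 / 0.0982481 = 0.795181.

0.795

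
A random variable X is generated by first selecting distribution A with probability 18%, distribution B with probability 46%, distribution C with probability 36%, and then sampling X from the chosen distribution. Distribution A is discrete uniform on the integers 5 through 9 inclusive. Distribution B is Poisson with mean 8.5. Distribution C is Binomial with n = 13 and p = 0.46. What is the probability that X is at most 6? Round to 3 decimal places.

0.412

Conditional on each component, P(X ≤ 6): A: 0.4; B: 0.256178; C: 0.615818.
By total probability, P(X ≤ 6) = 0.18·0.4 + 0.46·0.256178 + 0.36·0.615818 = 0.411536.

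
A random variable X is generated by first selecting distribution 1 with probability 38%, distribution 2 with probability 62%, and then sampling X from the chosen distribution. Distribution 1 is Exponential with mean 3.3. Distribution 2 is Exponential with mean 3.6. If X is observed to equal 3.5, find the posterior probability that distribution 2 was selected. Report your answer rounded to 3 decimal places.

0.620

Likelihoods f(3.5 | ·): 1: 0.104923; 2: 0.105067.
Posterior ∝ prior × likelihood. Numerator for 2: 0.62·0.105067 = 0.0651416.
Normalizing constant: 0.38·0.104923 + 0.62·0.105067 = 0.105012.
P(2 | observation) = 0.0651416 / 0.105012 = 0.620323.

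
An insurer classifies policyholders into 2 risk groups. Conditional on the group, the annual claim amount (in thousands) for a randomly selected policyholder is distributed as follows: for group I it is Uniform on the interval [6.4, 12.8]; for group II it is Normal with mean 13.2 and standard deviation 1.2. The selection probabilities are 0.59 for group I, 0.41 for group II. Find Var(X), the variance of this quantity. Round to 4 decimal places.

5.7393

Per component, I: μ=9.6, E[X²]=95.5733; II: μ=13.2, E[X²]=175.68.
E[X] = 0.59·9.6 + 0.41·13.2 = 11.076.
E[X²] = 0.59·95.5733 + 0.41·175.68 = 128.417.
Var(X) = E[X²] − (E[X])² = 128.417 − 122.678 = 5.73929.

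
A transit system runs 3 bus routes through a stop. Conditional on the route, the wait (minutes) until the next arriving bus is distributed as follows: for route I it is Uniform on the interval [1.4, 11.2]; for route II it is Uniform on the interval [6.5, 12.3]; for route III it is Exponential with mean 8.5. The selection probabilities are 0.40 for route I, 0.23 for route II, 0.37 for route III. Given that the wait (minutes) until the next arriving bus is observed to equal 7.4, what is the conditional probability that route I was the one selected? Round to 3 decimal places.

0.414

Likelihoods f(7.4 | ·): I: 0.102041; II: 0.172414; III: 0.0492594.
Posterior ∝ prior × likelihood. Numerator for I: 0.4·0.102041 = 0.0408163.
Normalizing constant: 0.4·0.102041 + 0.23·0.172414 + 0.37·0.0492594 = 0.0986975.
P(I | observation) = 0.0408163 / 0.0986975 = 0.41355.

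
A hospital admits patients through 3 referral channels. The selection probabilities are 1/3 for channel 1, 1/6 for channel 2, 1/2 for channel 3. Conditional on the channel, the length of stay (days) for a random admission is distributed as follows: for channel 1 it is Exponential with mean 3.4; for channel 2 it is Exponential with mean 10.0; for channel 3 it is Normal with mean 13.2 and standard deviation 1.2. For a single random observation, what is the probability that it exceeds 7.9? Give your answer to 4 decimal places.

Conditional on each channel, P(X > 7.9): 1: 0.0979273; 2: 0.453845; 3: 0.999995.
By total probability, P(X > 7.9) = 0.333333·0.0979273 + 0.166667·0.453845 + 0.5·0.999995 = 0.608281.

0.6083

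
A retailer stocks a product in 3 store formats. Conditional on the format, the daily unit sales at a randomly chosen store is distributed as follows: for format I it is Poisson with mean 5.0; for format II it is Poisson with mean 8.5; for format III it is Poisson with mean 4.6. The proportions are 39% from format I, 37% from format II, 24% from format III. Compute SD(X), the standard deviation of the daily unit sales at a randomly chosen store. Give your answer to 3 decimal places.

3.055

Per component, I: μ=5, E[X²]=30; II: μ=8.5, E[X²]=80.75; III: μ=4.6, E[X²]=25.76.
E[X] = 0.39·5 + 0.37·8.5 + 0.24·4.6 = 6.199.
E[X²] = 0.39·30 + 0.37·80.75 + 0.24·25.76 = 47.7599.
Var(X) = E[X²] − (E[X])² = 47.7599 − 38.4276 = 9.3323.
SD(X) = √9.3323 = 3.05488.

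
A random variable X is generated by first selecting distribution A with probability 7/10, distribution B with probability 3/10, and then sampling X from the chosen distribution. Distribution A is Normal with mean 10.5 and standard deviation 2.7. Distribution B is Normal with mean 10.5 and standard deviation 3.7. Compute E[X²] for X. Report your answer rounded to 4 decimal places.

For each component E[X²] = Var + (mean)², giving A: 117.54; B: 123.94.
Overall E[X²] = 0.7·117.54 + 0.3·123.94 = 119.46.

119.4600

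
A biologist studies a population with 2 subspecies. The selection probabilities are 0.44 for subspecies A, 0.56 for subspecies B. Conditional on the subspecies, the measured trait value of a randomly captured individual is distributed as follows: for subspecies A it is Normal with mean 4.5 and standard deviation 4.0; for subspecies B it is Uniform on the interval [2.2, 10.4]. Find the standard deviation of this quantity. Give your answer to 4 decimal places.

Per component, A: μ=4.5, E[X²]=36.25; B: μ=6.3, E[X²]=45.2933.
E[X] = 0.44·4.5 + 0.56·6.3 = 5.508.
E[X²] = 0.44·36.25 + 0.56·45.2933 = 41.3143.
Var(X) = E[X²] − (E[X])² = 41.3143 − 30.3381 = 10.9762.
SD(X) = √10.9762 = 3.31304.

3.3130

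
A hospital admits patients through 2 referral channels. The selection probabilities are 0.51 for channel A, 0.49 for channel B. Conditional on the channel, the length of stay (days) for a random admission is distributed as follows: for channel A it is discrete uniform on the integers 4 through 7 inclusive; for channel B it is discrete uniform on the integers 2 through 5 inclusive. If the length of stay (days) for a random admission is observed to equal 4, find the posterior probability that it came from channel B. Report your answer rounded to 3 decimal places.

0.490

Likelihoods P(X=4 | ·): A: 0.25; B: 0.25.
Posterior ∝ prior × likelihood. Numerator for B: 0.49·0.25 = 0.1225.
Normalizing constant: 0.51·0.25 + 0.49·0.25 = 0.25.
P(B | observation) = 0.1225 / 0.25 = 0.49.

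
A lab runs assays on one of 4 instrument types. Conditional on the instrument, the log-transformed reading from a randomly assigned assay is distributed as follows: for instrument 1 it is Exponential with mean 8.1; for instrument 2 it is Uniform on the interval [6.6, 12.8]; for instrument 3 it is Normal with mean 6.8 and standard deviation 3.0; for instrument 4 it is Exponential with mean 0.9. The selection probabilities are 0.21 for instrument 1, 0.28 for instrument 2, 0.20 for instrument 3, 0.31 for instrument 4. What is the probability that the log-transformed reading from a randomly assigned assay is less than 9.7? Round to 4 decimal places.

Conditional on each instrument, P(X < 9.7): 1: 0.698061; 2: 0.5; 3: 0.833145; 4: 0.999979.
By total probability, P(X < 9.7) = 0.21·0.698061 + 0.28·0.5 + 0.2·0.833145 + 0.31·0.999979 = 0.763215.

0.7632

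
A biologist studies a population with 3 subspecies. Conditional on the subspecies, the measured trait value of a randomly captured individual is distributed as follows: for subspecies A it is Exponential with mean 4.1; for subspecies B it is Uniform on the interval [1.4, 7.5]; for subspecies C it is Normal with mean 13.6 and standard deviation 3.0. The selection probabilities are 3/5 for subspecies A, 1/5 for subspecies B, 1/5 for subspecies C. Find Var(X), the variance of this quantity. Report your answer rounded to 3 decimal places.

Per component, A: μ=4.1, E[X²]=33.62; B: μ=4.45, E[X²]=22.9033; C: μ=13.6, E[X²]=193.96.
E[X] = 0.6·4.1 + 0.2·4.45 + 0.2·13.6 = 6.07.
E[X²] = 0.6·33.62 + 0.2·22.9033 + 0.2·193.96 = 63.5447.
Var(X) = E[X²] − (E[X])² = 63.5447 − 36.8449 = 26.6998.

26.700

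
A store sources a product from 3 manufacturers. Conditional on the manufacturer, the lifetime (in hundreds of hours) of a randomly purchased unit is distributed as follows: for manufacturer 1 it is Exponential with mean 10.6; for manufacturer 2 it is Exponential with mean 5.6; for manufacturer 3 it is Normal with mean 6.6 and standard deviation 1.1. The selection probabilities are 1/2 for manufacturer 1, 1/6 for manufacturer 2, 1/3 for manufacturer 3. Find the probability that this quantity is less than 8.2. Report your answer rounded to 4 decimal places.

Conditional on each manufacturer, P(X < 8.2): 1: 0.538644; 2: 0.768757; 3: 0.927102.
By total probability, P(X < 8.2) = 0.5·0.538644 + 0.166667·0.768757 + 0.333333·0.927102 = 0.706482.

0.7065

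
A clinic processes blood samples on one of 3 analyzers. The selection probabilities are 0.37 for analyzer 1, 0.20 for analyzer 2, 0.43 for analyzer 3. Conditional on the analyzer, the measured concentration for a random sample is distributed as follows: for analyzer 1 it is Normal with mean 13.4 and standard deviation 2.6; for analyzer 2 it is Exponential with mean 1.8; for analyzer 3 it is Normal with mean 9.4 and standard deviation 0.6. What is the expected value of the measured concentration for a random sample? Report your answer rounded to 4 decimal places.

Component means — 1: 13.4; 2: 1.8; 3: 9.4.
E[X] = 0.37·13.4 + 0.2·1.8 + 0.43·9.4 = 9.36.

9.3600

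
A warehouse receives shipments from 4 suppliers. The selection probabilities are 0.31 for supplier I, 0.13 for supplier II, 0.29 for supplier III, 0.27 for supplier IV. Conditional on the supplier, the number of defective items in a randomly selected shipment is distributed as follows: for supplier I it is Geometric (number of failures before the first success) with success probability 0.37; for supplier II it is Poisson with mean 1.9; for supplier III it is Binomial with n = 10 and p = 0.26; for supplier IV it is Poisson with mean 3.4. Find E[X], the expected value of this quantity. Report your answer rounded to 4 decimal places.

2.4468

Component means — I: 1.7027; II: 1.9; III: 2.6; IV: 3.4.
E[X] = 0.31·1.7027 + 0.13·1.9 + 0.29·2.6 + 0.27·3.4 = 2.44684.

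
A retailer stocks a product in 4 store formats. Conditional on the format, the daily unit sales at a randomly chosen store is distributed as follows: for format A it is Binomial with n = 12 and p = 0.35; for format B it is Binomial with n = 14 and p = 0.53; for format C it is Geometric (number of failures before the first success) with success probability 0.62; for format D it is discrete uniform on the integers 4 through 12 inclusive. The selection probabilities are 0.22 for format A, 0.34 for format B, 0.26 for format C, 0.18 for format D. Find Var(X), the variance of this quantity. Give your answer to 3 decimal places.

Per component, A: μ=4.2, E[X²]=20.37; B: μ=7.42, E[X²]=58.5438; C: μ=0.612903, E[X²]=1.3642; D: μ=8, E[X²]=70.6667.
E[X] = 0.22·4.2 + 0.34·7.42 + 0.26·0.612903 + 0.18·8 = 5.04615.
E[X²] = 0.22·20.37 + 0.34·58.5438 + 0.26·1.3642 + 0.18·70.6667 = 37.461.
Var(X) = E[X²] − (E[X])² = 37.461 − 25.4637 = 11.9973.

11.997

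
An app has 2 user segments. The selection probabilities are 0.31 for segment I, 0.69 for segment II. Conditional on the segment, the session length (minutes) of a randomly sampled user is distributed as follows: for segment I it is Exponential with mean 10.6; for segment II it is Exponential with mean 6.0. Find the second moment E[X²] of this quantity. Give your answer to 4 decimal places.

For each component E[X²] = Var + (mean)², giving I: 224.72; II: 72.
Overall E[X²] = 0.31·224.72 + 0.69·72 = 119.343.

119.3432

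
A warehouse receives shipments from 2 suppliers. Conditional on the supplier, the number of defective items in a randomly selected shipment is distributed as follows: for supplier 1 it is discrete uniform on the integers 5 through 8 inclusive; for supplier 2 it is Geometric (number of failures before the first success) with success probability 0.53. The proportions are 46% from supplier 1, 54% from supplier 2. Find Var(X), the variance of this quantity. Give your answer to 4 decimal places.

Per component, 1: μ=6.5, E[X²]=43.5; 2: μ=0.886792, E[X²]=2.45959.
E[X] = 0.46·6.5 + 0.54·0.886792 = 3.46887.
E[X²] = 0.46·43.5 + 0.54·2.45959 = 21.3382.
Var(X) = E[X²] − (E[X])² = 21.3382 − 12.033 = 9.30514.

9.3051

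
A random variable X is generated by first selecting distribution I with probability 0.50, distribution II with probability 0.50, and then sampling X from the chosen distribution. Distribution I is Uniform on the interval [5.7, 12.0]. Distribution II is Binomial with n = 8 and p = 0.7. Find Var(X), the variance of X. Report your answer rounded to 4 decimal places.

Per component, I: μ=8.85, E[X²]=81.63; II: μ=5.6, E[X²]=33.04.
E[X] = 0.5·8.85 + 0.5·5.6 = 7.225.
E[X²] = 0.5·81.63 + 0.5·33.04 = 57.335.
Var(X) = E[X²] − (E[X])² = 57.335 − 52.2006 = 5.13437.

5.1344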